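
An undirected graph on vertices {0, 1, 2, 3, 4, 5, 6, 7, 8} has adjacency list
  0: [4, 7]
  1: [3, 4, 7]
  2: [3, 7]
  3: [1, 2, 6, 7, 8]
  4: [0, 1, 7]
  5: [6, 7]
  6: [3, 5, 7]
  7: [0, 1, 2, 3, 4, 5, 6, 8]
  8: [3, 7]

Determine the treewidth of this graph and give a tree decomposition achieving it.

The largest bag has 3 vertices, giving width 2; this decomposition certifies tw(G) ≤ 2. On the other hand G contains the 3-clique {0, 4, 7}. A clique must lie in a single bag of any decomposition, so no decomposition can have width below 2. Combining the bounds, tw(G) = 2.

Treewidth 2.
Bags: B1 = {3, 7, 8}  B2 = {1, 3, 7}  B3 = {1, 4, 7}  B4 = {0, 4, 7}  B5 = {3, 6, 7}  B6 = {5, 6, 7}  B7 = {2, 3, 7}
Tree: B1–B2, B2–B3, B3–B4, B2–B5, B5–B6, B5–B7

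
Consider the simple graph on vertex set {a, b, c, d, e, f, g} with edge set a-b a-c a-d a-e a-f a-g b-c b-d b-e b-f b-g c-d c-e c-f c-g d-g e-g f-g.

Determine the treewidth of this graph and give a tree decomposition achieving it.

Treewidth 4.
One such decomposition:
Bags: B1 = {a, b, c, f, g}  B2 = {a, b, c, e, g}  B3 = {a, b, c, d, g}
Tree: B1–B2, B2–B3

Each bag holds 5 vertices, so the decomposition has width 4, which upper-bounds the treewidth. On the other hand G contains the 5-clique {a, b, c, d, g}. A clique must lie in a single bag of any decomposition, so no decomposition can have width below 4. Therefore the treewidth is 4.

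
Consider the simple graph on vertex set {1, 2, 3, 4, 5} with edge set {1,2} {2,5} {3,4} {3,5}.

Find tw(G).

1

A width-1 tree decomposition is:
Bags: B1 = {3, 4}  B2 = {3, 5}  B3 = {2, 5}  B4 = {1, 2}
Tree: B1–B2, B2–B3, B3–B4
Every bag has size at most 2, so the width is 2 − 1 = 1 and tw(G) ≤ 1. Any graph with an edge has treewidth ≥ 1, and G has the edge 4–3. Combining the bounds, tw(G) = 1.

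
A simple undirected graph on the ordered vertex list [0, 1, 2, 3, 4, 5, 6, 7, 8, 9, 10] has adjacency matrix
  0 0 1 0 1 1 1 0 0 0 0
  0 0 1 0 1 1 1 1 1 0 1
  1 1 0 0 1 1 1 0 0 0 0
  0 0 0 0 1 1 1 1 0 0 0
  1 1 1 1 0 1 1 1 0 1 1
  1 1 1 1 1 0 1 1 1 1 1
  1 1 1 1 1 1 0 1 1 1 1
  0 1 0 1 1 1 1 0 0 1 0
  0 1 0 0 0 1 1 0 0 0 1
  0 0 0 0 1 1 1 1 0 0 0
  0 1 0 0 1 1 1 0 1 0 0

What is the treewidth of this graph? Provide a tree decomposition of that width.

The largest bag has 5 vertices, giving width 4; this decomposition certifies tw(G) ≤ 4. For the lower bound, the 5 vertices {1, 5, 6, 8, 10} are pairwise adjacent, and any tree decomposition puts a clique entirely inside one bag — forcing width ≥ 4. The upper and lower bounds meet at 4, so that is the treewidth.

Treewidth 4.
One optimal decomposition is:
Bags: B1 = {1, 5, 6, 8, 10}  B2 = {1, 4, 5, 6, 10}  B3 = {1, 4, 5, 6, 7}  B4 = {1, 2, 4, 5, 6}  B5 = {4, 5, 6, 7, 9}  B6 = {3, 4, 5, 6, 7}  B7 = {0, 2, 4, 5, 6}
Tree: B1–B2, B2–B3, B2–B4, B3–B5, B3–B6, B4–B7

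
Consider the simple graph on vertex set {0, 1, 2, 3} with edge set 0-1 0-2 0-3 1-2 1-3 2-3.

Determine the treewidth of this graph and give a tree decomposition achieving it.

Treewidth 3.
Bags: B1 = {0, 1, 2, 3}
Tree: (single bag)

A single bag containing all 4 vertices is trivially a valid decomposition of width 3. For the lower bound, the 4 vertices {0, 1, 2, 3} are pairwise adjacent, and any tree decomposition puts a clique entirely inside one bag — forcing width ≥ 3. Hence tw(G) = 3 exactly.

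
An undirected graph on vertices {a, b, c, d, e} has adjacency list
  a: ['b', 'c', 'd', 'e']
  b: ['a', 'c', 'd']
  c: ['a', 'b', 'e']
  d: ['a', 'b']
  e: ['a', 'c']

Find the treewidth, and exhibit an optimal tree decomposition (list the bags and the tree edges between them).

Treewidth 2.
One optimal decomposition is:
Bags: B1 = {a, c, e}  B2 = {a, b, c}  B3 = {a, b, d}
Tree: B1–B2, B2–B3

Every bag has size at most 3, so the width is 3 − 1 = 2 and tw(G) ≤ 2. For the lower bound, the 3 vertices {a, b, d} are pairwise adjacent, and any tree decomposition puts a clique entirely inside one bag — forcing width ≥ 2. Hence tw(G) = 2 exactly.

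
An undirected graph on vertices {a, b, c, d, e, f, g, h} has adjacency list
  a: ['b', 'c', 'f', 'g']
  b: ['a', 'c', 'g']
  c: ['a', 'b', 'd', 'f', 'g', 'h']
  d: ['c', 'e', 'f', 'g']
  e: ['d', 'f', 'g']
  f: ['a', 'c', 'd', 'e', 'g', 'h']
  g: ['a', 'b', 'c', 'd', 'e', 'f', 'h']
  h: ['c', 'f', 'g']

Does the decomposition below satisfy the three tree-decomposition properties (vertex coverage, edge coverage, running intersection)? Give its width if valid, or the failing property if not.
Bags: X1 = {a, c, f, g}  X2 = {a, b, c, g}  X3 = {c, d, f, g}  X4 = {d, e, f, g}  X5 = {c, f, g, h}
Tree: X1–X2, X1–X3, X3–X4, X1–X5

Vertex coverage: the bags together contain {a, b, c, d, e, f, g, h}, the full vertex set. Edge coverage: each edge of G has both endpoints in at least one bag. Running intersection: for every vertex, the bags containing it form a connected subtree. All three properties hold, so this is a valid tree decomposition of width max|bag| − 1 = 3, and hence tw(G) ≤ 3.

Yes; width 3.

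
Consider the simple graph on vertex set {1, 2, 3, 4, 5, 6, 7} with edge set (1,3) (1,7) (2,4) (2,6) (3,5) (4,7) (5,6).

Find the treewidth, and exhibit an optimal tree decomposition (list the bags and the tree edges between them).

Treewidth 2.
One optimal decomposition is:
Bags: B1 = {1, 4, 7}  B2 = {1, 3, 4}  B3 = {3, 4, 5}  B4 = {4, 5, 6}  B5 = {2, 4, 6}
Tree: B1–B2, B2–B3, B3–B4, B4–B5

Each bag holds 3 vertices, so the decomposition has width 2, which upper-bounds the treewidth. Since 4–7–1–3–5–6–2–4 is a cycle in G, G is not acyclic. Forests are exactly the graphs of treewidth ≤ 1, so tw(G) ≥ 2. The upper and lower bounds meet at 2, so that is the treewidth.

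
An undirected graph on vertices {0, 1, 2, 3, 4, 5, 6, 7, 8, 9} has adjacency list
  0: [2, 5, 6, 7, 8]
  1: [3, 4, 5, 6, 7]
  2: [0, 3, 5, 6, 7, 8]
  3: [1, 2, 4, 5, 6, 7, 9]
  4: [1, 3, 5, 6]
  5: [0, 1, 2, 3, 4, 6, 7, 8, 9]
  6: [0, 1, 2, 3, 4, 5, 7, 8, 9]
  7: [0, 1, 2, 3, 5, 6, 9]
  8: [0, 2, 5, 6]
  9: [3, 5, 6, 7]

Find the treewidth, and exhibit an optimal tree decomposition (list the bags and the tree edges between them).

Every bag has size at most 5, so the width is 5 − 1 = 4 and tw(G) ≤ 4. On the other hand G contains the 5-clique {0, 2, 5, 6, 8}. A clique must lie in a single bag of any decomposition, so no decomposition can have width below 4. Therefore the treewidth is 4.

Treewidth 4.
Bags: B1 = {1, 3, 4, 5, 6}  B2 = {1, 3, 5, 6, 7}  B3 = {2, 3, 5, 6, 7}  B4 = {0, 2, 5, 6, 7}  B5 = {3, 5, 6, 7, 9}  B6 = {0, 2, 5, 6, 8}
Tree: B1–B2, B2–B3, B3–B4, B2–B5, B4–B6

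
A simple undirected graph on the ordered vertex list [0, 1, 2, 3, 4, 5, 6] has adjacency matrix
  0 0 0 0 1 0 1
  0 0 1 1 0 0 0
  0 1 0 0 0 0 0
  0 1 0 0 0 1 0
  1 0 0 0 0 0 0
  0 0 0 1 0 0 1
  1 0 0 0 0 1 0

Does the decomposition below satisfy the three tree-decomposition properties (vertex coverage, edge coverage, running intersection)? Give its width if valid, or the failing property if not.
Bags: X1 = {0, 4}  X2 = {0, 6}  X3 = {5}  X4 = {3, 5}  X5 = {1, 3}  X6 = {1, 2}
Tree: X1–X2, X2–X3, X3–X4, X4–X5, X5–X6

No — edge (6,5) lies in no bag.

A tree decomposition must satisfy three properties: every vertex lies in some bag; for every edge, both endpoints lie together in some bag; and for every vertex, the bags containing it form a connected subtree. Here edge (6,5) lies in no bag, so the decomposition is invalid.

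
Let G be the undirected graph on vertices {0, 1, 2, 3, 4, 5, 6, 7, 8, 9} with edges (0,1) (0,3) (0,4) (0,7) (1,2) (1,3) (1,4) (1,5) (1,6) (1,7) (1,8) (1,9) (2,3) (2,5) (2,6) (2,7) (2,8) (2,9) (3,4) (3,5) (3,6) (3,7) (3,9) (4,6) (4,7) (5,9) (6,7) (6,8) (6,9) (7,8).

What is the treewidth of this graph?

A width-4 tree decomposition is:
Bags: B1 = {1, 2, 3, 6, 9}  B2 = {1, 2, 3, 5, 9}  B3 = {1, 2, 3, 6, 7}  B4 = {1, 3, 4, 6, 7}  B5 = {0, 1, 3, 4, 7}  B6 = {1, 2, 6, 7, 8}
Tree: B1–B2, B1–B3, B3–B4, B4–B5, B3–B6
Each bag holds 5 vertices, so the decomposition has width 4, which upper-bounds the treewidth. For the lower bound, the 5 vertices {1, 2, 6, 7, 8} are pairwise adjacent, and any tree decomposition puts a clique entirely inside one bag — forcing width ≥ 4. Hence tw(G) = 4 exactly.

4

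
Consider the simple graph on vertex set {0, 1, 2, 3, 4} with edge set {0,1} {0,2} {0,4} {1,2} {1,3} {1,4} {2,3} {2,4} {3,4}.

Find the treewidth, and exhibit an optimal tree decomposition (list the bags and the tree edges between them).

Treewidth 3.
Bags: B1 = {1, 2, 3, 4}  B2 = {0, 1, 2, 4}
Tree: B1–B2

Each bag holds 4 vertices, so the decomposition has width 3, which upper-bounds the treewidth. Conversely, {0, 1, 2, 4} is a clique of size 4, and the vertices of any clique must share a bag in every tree decomposition; so some bag has ≥ 4 vertices and tw(G) ≥ 3. The upper and lower bounds meet at 3, so that is the treewidth.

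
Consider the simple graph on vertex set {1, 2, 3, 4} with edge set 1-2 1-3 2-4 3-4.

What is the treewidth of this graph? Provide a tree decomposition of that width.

The largest bag has 3 vertices, giving width 2; this decomposition certifies tw(G) ≤ 2. Since 4–3–1–2–4 is a cycle in G, G is not acyclic. Forests are exactly the graphs of treewidth ≤ 1, so tw(G) ≥ 2. Hence tw(G) = 2 exactly.

Treewidth 2.
One such decomposition:
Bags: B1 = {1, 3, 4}  B2 = {1, 2, 4}
Tree: B1–B2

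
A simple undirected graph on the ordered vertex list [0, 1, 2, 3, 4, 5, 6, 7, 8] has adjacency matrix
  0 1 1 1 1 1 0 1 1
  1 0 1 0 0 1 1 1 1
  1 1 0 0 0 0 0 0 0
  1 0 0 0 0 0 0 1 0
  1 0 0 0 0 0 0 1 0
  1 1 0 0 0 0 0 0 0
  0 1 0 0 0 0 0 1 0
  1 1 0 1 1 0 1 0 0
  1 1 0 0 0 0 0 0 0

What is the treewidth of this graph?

A width-2 tree decomposition is:
Bags: B1 = {0, 1, 7}  B2 = {0, 3, 7}  B3 = {1, 6, 7}  B4 = {0, 1, 8}  B5 = {0, 4, 7}  B6 = {0, 1, 5}  B7 = {0, 1, 2}
Tree: B1–B2, B1–B3, B1–B4, B1–B5, B1–B6, B1–B7
Each bag holds 3 vertices, so the decomposition has width 2, which upper-bounds the treewidth. On the other hand G contains the 3-clique {0, 1, 8}. A clique must lie in a single bag of any decomposition, so no decomposition can have width below 2. Hence tw(G) = 2 exactly.

2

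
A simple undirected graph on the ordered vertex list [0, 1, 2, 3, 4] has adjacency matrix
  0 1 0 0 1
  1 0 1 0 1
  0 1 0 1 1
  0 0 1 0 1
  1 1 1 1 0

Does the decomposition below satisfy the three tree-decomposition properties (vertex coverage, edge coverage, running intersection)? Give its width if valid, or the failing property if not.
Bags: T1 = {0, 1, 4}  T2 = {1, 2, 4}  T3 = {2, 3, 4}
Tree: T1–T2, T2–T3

Every vertex of G appears in some bag (union = {0, 1, 2, 3, 4}); every edge is covered by a bag; and for each vertex v the set of bags containing v is connected in the bag tree. The decomposition is therefore valid. The largest bag has 3 vertices, so the width is 2.

Yes; width 2.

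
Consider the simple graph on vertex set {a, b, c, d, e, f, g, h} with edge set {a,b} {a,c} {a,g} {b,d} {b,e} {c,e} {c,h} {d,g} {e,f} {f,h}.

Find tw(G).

2

A width-2 tree decomposition is:
Bags: B1 = {a, d, g}  B2 = {a, b, d}  B3 = {a, b, c}  B4 = {b, c, e}  B5 = {c, e, h}  B6 = {e, f, h}
Tree: B1–B2, B2–B3, B3–B4, B4–B5, B5–B6
The largest bag has 3 vertices, giving width 2; this decomposition certifies tw(G) ≤ 2. Since g–d–b–a–g is a cycle in G, G is not acyclic. Forests are exactly the graphs of treewidth ≤ 1, so tw(G) ≥ 2. Combining the bounds, tw(G) = 2.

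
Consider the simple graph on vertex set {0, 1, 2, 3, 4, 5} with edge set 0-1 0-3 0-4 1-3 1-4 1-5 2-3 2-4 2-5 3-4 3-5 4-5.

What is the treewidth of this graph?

3

A width-3 tree decomposition is:
Bags: B1 = {1, 3, 4, 5}  B2 = {2, 3, 4, 5}  B3 = {0, 1, 3, 4}
Tree: B1–B2, B1–B3
Each bag holds 4 vertices, so the decomposition has width 3, which upper-bounds the treewidth. For the lower bound, the 4 vertices {0, 1, 3, 4} are pairwise adjacent, and any tree decomposition puts a clique entirely inside one bag — forcing width ≥ 3. The upper and lower bounds meet at 3, so that is the treewidth.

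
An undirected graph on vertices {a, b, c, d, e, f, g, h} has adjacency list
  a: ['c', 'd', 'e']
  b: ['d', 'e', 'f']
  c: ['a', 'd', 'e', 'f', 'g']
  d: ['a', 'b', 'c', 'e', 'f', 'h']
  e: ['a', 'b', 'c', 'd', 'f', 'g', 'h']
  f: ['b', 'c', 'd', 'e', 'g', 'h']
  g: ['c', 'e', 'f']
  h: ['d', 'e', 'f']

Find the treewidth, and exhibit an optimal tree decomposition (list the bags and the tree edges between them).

Treewidth 3.
One optimal decomposition is:
Bags: B1 = {c, d, e, f}  B2 = {b, d, e, f}  B3 = {a, c, d, e}  B4 = {d, e, f, h}  B5 = {c, e, f, g}
Tree: B1–B2, B1–B3, B2–B4, B1–B5

The largest bag has 4 vertices, giving width 3; this decomposition certifies tw(G) ≤ 3. On the other hand G contains the 4-clique {a, c, d, e}. A clique must lie in a single bag of any decomposition, so no decomposition can have width below 3. Therefore the treewidth is 3.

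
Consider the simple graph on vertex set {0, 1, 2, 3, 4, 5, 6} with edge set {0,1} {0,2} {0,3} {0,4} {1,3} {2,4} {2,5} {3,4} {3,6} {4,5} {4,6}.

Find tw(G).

A width-2 tree decomposition is:
Bags: B1 = {0, 2, 4}  B2 = {0, 3, 4}  B3 = {3, 4, 6}  B4 = {0, 1, 3}  B5 = {2, 4, 5}
Tree: B1–B2, B2–B3, B2–B4, B1–B5
Each bag holds 3 vertices, so the decomposition has width 2, which upper-bounds the treewidth. Conversely, {0, 1, 3} is a clique of size 3, and the vertices of any clique must share a bag in every tree decomposition; so some bag has ≥ 3 vertices and tw(G) ≥ 2. Therefore the treewidth is 2.

2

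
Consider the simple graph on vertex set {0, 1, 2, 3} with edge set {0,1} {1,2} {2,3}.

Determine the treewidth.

A width-1 tree decomposition is:
Bags: B1 = {0, 1}  B2 = {1, 2}  B3 = {2, 3}
Tree: B1–B2, B2–B3
The largest bag has 2 vertices, giving width 1; this decomposition certifies tw(G) ≤ 1. G has an edge, so its treewidth is at least 1. Therefore the treewidth is 1.

1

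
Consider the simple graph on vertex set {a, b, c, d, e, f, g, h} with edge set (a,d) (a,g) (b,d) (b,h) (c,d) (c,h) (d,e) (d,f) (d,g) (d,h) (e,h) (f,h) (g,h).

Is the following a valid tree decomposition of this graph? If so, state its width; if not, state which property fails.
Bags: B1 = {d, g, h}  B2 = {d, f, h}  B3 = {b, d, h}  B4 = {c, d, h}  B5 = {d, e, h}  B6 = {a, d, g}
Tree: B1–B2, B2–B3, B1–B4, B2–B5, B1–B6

Every vertex of G appears in some bag (union = {a, b, c, d, e, f, g, h}); every edge is covered by a bag; and for each vertex v the set of bags containing v is connected in the bag tree. The decomposition is therefore valid. The largest bag has 3 vertices, so the width is 2.

Yes; width 2.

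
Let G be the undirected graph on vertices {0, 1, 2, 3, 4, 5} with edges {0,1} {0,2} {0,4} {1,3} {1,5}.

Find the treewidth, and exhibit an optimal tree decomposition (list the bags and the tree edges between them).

Treewidth 1.
Bags: B1 = {0, 2}  B2 = {0, 1}  B3 = {0, 4}  B4 = {1, 5}  B5 = {1, 3}
Tree: B1–B2, B1–B3, B2–B4, B2–B5

The largest bag has 2 vertices, giving width 1; this decomposition certifies tw(G) ≤ 1. Since G has at least one edge (e.g. 0–2), it is not an edgeless graph, so tw(G) ≥ 1. The upper and lower bounds meet at 1, so that is the treewidth.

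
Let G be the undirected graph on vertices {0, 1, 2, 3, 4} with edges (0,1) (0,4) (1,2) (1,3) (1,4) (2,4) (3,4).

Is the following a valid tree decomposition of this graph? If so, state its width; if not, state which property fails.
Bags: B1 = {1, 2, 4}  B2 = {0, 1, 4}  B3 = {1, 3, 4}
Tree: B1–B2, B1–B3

Yes; width 2.

Every vertex of G appears in some bag (union = {0, 1, 2, 3, 4}); every edge is covered by a bag; and for each vertex v the set of bags containing v is connected in the bag tree. The decomposition is therefore valid. The largest bag has 3 vertices, so the width is 2.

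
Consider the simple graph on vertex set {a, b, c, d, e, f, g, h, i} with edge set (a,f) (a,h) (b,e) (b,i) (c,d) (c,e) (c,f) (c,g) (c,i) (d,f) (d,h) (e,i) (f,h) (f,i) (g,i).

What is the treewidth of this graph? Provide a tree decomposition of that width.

Each bag holds 3 vertices, so the decomposition has width 2, which upper-bounds the treewidth. For the lower bound, the 3 vertices {c, g, i} are pairwise adjacent, and any tree decomposition puts a clique entirely inside one bag — forcing width ≥ 2. Hence tw(G) = 2 exactly.

Treewidth 2.
One such decomposition:
Bags: B1 = {c, g, i}  B2 = {c, f, i}  B3 = {c, e, i}  B4 = {b, e, i}  B5 = {c, d, f}  B6 = {d, f, h}  B7 = {a, f, h}
Tree: B1–B2, B2–B3, B3–B4, B2–B5, B5–B6, B6–B7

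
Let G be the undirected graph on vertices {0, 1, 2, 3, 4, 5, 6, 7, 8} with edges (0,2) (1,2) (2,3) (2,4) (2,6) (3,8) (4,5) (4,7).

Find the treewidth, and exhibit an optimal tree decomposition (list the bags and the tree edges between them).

Every bag has size at most 2, so the width is 2 − 1 = 1 and tw(G) ≤ 1. Any graph with an edge has treewidth ≥ 1, and G has the edge 6–2. Therefore the treewidth is 1.

Treewidth 1.
Bags: B1 = {2, 6}  B2 = {2, 4}  B3 = {0, 2}  B4 = {1, 2}  B5 = {4, 5}  B6 = {2, 3}  B7 = {4, 7}  B8 = {3, 8}
Tree: B1–B2, B1–B3, B1–B4, B2–B5, B1–B6, B2–B7, B6–B8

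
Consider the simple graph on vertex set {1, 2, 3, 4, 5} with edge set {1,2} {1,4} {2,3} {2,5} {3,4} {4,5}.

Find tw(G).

A width-2 tree decomposition is:
Bags: B1 = {2, 4, 5}  B2 = {1, 2, 4}  B3 = {2, 3, 4}
Tree: B1–B2, B2–B3
Each bag holds 3 vertices, so the decomposition has width 2, which upper-bounds the treewidth. Since 5–4–1–2–5 is a cycle in G, G is not acyclic. Forests are exactly the graphs of treewidth ≤ 1, so tw(G) ≥ 2. Combining the bounds, tw(G) = 2.

2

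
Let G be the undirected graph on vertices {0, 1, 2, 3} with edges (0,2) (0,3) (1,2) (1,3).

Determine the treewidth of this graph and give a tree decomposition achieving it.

Treewidth 2.
Bags: B1 = {1, 2, 3}  B2 = {0, 2, 3}
Tree: B1–B2

Each bag holds 3 vertices, so the decomposition has width 2, which upper-bounds the treewidth. Since 2–1–3–0–2 is a cycle in G, G is not acyclic. Forests are exactly the graphs of treewidth ≤ 1, so tw(G) ≥ 2. Hence tw(G) = 2 exactly.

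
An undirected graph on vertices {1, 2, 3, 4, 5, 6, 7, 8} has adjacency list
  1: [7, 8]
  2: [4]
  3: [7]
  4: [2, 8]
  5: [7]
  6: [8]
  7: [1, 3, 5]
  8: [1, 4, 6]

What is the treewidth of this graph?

A width-1 tree decomposition is:
Bags: B1 = {1, 8}  B2 = {1, 7}  B3 = {3, 7}  B4 = {5, 7}  B5 = {4, 8}  B6 = {6, 8}  B7 = {2, 4}
Tree: B1–B2, B2–B3, B3–B4, B1–B5, B5–B6, B5–B7
The largest bag has 2 vertices, giving width 1; this decomposition certifies tw(G) ≤ 1. G has an edge, so its treewidth is at least 1. Combining the bounds, tw(G) = 1.

1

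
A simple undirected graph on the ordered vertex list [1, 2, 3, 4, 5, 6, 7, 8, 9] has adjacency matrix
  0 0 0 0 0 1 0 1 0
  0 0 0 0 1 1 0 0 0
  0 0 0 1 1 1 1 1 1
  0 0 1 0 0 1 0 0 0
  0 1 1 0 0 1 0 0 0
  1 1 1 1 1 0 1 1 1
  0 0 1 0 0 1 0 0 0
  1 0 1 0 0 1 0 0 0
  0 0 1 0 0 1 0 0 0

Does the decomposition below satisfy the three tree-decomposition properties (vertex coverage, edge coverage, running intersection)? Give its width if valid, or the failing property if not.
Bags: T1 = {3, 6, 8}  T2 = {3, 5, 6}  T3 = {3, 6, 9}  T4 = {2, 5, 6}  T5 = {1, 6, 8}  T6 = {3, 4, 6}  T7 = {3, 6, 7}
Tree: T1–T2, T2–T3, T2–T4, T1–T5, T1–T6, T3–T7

Yes; width 2.

Vertex coverage: the bags together contain {1, 2, 3, 4, 5, 6, 7, 8, 9}, the full vertex set. Edge coverage: each edge of G has both endpoints in at least one bag. Running intersection: for every vertex, the bags containing it form a connected subtree. All three properties hold, so this is a valid tree decomposition of width max|bag| − 1 = 2, and hence tw(G) ≤ 2.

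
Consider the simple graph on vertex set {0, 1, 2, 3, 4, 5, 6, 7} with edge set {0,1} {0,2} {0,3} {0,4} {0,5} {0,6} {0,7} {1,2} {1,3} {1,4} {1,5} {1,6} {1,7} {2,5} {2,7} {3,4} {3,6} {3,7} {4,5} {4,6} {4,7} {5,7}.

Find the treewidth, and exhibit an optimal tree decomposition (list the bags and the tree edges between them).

Treewidth 4.
Bags: B1 = {0, 1, 3, 4, 6}  B2 = {0, 1, 3, 4, 7}  B3 = {0, 1, 4, 5, 7}  B4 = {0, 1, 2, 5, 7}
Tree: B1–B2, B2–B3, B3–B4

The largest bag has 5 vertices, giving width 4; this decomposition certifies tw(G) ≤ 4. Conversely, {0, 1, 2, 5, 7} is a clique of size 5, and the vertices of any clique must share a bag in every tree decomposition; so some bag has ≥ 5 vertices and tw(G) ≥ 4. The upper and lower bounds meet at 4, so that is the treewidth.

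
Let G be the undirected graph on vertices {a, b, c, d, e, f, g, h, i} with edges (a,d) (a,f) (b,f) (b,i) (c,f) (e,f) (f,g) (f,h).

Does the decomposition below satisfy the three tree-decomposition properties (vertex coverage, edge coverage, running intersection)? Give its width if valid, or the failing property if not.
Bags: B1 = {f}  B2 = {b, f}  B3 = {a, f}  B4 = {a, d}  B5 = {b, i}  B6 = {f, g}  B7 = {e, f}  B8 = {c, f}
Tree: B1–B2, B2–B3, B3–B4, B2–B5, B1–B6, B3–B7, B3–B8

No — vertex h appears in no bag.

A tree decomposition must satisfy three properties: every vertex lies in some bag; for every edge, both endpoints lie together in some bag; and for every vertex, the bags containing it form a connected subtree. Here vertex h appears in no bag, so the decomposition is invalid.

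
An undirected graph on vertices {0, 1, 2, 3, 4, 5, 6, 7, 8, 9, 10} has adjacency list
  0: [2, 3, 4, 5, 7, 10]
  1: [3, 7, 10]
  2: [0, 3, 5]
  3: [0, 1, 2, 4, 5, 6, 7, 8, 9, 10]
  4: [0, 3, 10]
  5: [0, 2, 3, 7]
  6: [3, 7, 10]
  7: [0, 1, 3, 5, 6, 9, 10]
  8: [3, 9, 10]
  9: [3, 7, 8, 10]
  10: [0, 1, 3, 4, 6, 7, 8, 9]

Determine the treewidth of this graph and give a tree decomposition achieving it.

Treewidth 3.
Bags: B1 = {0, 3, 5, 7}  B2 = {0, 3, 7, 10}  B3 = {1, 3, 7, 10}  B4 = {3, 6, 7, 10}  B5 = {3, 7, 9, 10}  B6 = {0, 2, 3, 5}  B7 = {3, 8, 9, 10}  B8 = {0, 3, 4, 10}
Tree: B1–B2, B2–B3, B3–B4, B4–B5, B1–B6, B5–B7, B2–B8

Each bag holds 4 vertices, so the decomposition has width 3, which upper-bounds the treewidth. On the other hand G contains the 4-clique {0, 2, 3, 5}. A clique must lie in a single bag of any decomposition, so no decomposition can have width below 3. Hence tw(G) = 3 exactly.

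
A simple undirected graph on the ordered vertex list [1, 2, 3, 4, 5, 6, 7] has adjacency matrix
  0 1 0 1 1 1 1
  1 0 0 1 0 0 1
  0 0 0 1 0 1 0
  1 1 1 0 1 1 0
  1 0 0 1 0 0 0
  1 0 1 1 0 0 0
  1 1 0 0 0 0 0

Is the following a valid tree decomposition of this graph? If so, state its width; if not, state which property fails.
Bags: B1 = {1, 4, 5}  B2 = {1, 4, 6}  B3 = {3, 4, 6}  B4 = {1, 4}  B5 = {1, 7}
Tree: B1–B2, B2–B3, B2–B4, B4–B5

A tree decomposition must satisfy three properties: every vertex lies in some bag; for every edge, both endpoints lie together in some bag; and for every vertex, the bags containing it form a connected subtree. Here vertex 2 appears in no bag, so the decomposition is invalid.

No — vertex 2 appears in no bag.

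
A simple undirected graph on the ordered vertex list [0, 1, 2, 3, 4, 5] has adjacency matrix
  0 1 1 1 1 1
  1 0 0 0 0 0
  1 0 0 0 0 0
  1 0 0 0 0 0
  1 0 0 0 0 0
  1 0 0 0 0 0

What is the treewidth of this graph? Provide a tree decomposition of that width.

Every bag has size at most 2, so the width is 2 − 1 = 1 and tw(G) ≤ 1. Any graph with an edge has treewidth ≥ 1, and G has the edge 4–0. Combining the bounds, tw(G) = 1.

Treewidth 1.
Bags: B1 = {0, 4}  B2 = {0, 3}  B3 = {0, 1}  B4 = {0, 5}  B5 = {0, 2}
Tree: B1–B2, B2–B3, B1–B4, B3–B5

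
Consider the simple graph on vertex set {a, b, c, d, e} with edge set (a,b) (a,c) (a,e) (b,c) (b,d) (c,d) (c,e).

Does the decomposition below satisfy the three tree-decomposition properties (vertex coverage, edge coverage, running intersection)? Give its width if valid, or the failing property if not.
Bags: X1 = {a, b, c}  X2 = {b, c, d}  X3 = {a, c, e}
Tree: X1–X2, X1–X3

Yes; width 2.

Checking the three conditions: (i) the bags cover all of {a, b, c, d, e}; (ii) for each edge, some bag contains both endpoints; (iii) the bags containing any fixed vertex form a subtree. All hold, so the decomposition is valid with width 3 − 1 = 2.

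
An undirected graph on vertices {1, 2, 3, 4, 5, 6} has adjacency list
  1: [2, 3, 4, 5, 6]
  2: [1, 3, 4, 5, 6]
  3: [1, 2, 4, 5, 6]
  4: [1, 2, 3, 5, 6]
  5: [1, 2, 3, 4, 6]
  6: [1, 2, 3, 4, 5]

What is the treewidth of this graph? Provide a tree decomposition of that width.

With just one bag of size 6, the width is 6 − 1 = 5, so tw(G) ≤ 5. On the other hand G contains the 6-clique {1, 2, 3, 4, 5, 6}. A clique must lie in a single bag of any decomposition, so no decomposition can have width below 5. Hence tw(G) = 5 exactly.

Treewidth 5.
Bags: B1 = {1, 2, 3, 4, 5, 6}
Tree: (single bag)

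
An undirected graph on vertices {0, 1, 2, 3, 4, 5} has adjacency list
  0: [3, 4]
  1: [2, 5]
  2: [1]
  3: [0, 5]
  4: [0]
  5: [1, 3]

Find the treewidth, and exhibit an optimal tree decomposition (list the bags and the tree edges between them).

Treewidth 1.
One such decomposition:
Bags: B1 = {0, 4}  B2 = {0, 3}  B3 = {3, 5}  B4 = {1, 5}  B5 = {1, 2}
Tree: B1–B2, B2–B3, B3–B4, B4–B5

The largest bag has 2 vertices, giving width 1; this decomposition certifies tw(G) ≤ 1. Since G has at least one edge (e.g. 4–0), it is not an edgeless graph, so tw(G) ≥ 1. Hence tw(G) = 1 exactly.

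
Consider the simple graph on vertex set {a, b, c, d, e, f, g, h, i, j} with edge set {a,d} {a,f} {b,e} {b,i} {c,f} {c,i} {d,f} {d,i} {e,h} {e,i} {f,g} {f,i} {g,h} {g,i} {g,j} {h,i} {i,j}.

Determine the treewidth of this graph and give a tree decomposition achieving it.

Each bag holds 3 vertices, so the decomposition has width 2, which upper-bounds the treewidth. For the lower bound, the 3 vertices {a, d, f} are pairwise adjacent, and any tree decomposition puts a clique entirely inside one bag — forcing width ≥ 2. Combining the bounds, tw(G) = 2.

Treewidth 2.
One such decomposition:
Bags: B1 = {g, h, i}  B2 = {e, h, i}  B3 = {f, g, i}  B4 = {g, i, j}  B5 = {d, f, i}  B6 = {c, f, i}  B7 = {a, d, f}  B8 = {b, e, i}
Tree: B1–B2, B1–B3, B1–B4, B3–B5, B5–B6, B5–B7, B2–B8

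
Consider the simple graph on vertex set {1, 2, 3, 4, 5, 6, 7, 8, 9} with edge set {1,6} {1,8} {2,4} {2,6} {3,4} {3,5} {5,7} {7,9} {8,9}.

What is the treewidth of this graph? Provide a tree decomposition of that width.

Treewidth 2.
One such decomposition:
Bags: B1 = {1, 8, 9}  B2 = {1, 6, 9}  B3 = {2, 6, 9}  B4 = {2, 4, 9}  B5 = {3, 4, 9}  B6 = {3, 5, 9}  B7 = {5, 7, 9}
Tree: B1–B2, B2–B3, B3–B4, B4–B5, B5–B6, B6–B7

Each bag holds 3 vertices, so the decomposition has width 2, which upper-bounds the treewidth. Since 9–8–1–6–2–4–3–5–7–9 is a cycle in G, G is not acyclic. Forests are exactly the graphs of treewidth ≤ 1, so tw(G) ≥ 2. Therefore the treewidth is 2.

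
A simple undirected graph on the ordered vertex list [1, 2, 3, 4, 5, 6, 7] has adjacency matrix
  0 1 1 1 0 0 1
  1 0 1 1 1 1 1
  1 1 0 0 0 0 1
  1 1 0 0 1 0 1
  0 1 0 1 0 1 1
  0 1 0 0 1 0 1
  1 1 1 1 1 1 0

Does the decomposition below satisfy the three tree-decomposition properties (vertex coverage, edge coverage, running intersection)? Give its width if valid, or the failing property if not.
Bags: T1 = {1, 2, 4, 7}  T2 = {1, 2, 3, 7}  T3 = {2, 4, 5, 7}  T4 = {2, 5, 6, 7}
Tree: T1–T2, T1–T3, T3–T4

Checking the three conditions: (i) the bags cover all of {1, 2, 3, 4, 5, 6, 7}; (ii) for each edge, some bag contains both endpoints; (iii) the bags containing any fixed vertex form a subtree. All hold, so the decomposition is valid with width 4 − 1 = 3.

Yes; width 3.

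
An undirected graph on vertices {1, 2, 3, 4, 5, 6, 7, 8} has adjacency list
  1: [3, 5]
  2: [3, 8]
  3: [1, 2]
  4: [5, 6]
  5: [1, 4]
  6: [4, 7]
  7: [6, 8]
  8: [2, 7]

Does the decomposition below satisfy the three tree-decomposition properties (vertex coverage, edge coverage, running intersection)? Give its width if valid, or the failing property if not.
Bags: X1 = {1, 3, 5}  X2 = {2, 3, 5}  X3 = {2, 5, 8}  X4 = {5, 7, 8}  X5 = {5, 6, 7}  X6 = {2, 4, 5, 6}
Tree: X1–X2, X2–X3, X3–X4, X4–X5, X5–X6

No — bags containing vertex 2 are not connected in the tree.

A tree decomposition must satisfy three properties: every vertex lies in some bag; for every edge, both endpoints lie together in some bag; and for every vertex, the bags containing it form a connected subtree. Here bags containing vertex 2 are not connected in the tree, so the decomposition is invalid.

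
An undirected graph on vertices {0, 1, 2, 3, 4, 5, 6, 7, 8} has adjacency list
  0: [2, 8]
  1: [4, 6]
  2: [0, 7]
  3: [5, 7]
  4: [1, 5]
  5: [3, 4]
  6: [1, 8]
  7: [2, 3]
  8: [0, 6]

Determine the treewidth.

A width-2 tree decomposition is:
Bags: B1 = {1, 4, 5}  B2 = {1, 3, 5}  B3 = {1, 3, 7}  B4 = {1, 2, 7}  B5 = {0, 1, 2}  B6 = {0, 1, 8}  B7 = {1, 6, 8}
Tree: B1–B2, B2–B3, B3–B4, B4–B5, B5–B6, B6–B7
Every bag has size at most 3, so the width is 3 − 1 = 2 and tw(G) ≤ 2. The edges 1–4–5–3–7–2–0–8–6–1 form a cycle, so G is not a tree and its treewidth is at least 2. The upper and lower bounds meet at 2, so that is the treewidth.

2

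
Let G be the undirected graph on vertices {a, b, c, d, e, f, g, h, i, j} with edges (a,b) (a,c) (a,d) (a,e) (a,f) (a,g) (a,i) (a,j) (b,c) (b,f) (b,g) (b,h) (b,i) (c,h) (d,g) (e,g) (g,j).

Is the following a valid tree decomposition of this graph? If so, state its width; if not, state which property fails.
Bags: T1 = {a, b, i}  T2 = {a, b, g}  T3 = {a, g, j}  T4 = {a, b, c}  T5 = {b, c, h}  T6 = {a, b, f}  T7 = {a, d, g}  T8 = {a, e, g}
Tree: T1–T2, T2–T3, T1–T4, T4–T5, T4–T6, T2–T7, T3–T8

Yes; width 2.

Checking the three conditions: (i) the bags cover all of {a, b, c, d, e, f, g, h, i, j}; (ii) for each edge, some bag contains both endpoints; (iii) the bags containing any fixed vertex form a subtree. All hold, so the decomposition is valid with width 3 − 1 = 2.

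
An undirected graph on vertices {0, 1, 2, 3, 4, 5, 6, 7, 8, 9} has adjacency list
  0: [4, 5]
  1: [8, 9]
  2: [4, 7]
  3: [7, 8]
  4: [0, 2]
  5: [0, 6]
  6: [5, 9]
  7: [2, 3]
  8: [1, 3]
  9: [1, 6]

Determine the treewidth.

2

A width-2 tree decomposition is:
Bags: B1 = {0, 5, 6}  B2 = {0, 4, 6}  B3 = {2, 4, 6}  B4 = {2, 6, 7}  B5 = {3, 6, 7}  B6 = {3, 6, 8}  B7 = {1, 6, 8}  B8 = {1, 6, 9}
Tree: B1–B2, B2–B3, B3–B4, B4–B5, B5–B6, B6–B7, B7–B8
Every bag has size at most 3, so the width is 3 − 1 = 2 and tw(G) ≤ 2. The edges 6–5–0–4–2–7–3–8–1–9–6 form a cycle, so G is not a tree and its treewidth is at least 2. The upper and lower bounds meet at 2, so that is the treewidth.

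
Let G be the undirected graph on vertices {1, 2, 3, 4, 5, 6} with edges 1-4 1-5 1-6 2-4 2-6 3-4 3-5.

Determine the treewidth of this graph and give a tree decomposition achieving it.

Treewidth 2.
Bags: B1 = {3, 4, 5}  B2 = {1, 4, 5}  B3 = {1, 2, 4}  B4 = {1, 2, 6}
Tree: B1–B2, B2–B3, B3–B4

The largest bag has 3 vertices, giving width 2; this decomposition certifies tw(G) ≤ 2. The edges 3–5–1–4–3 form a cycle, so G is not a tree and its treewidth is at least 2. The upper and lower bounds meet at 2, so that is the treewidth.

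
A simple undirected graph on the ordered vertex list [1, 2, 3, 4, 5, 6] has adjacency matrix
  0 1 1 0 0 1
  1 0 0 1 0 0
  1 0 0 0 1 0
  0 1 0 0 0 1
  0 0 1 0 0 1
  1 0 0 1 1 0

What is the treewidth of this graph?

2

A width-2 tree decomposition is:
Bags: B1 = {2, 4, 6}  B2 = {1, 2, 6}  B3 = {1, 5, 6}  B4 = {1, 3, 5}
Tree: B1–B2, B2–B3, B3–B4
Every bag has size at most 3, so the width is 3 − 1 = 2 and tw(G) ≤ 2. Since 4–2–1–6–4 is a cycle in G, G is not acyclic. Forests are exactly the graphs of treewidth ≤ 1, so tw(G) ≥ 2. The upper and lower bounds meet at 2, so that is the treewidth.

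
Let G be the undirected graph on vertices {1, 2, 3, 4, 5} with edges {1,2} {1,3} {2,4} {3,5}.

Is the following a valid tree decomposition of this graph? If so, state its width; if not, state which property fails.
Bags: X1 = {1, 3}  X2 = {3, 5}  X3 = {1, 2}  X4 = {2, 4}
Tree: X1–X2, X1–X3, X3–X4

Checking the three conditions: (i) the bags cover all of {1, 2, 3, 4, 5}; (ii) for each edge, some bag contains both endpoints; (iii) the bags containing any fixed vertex form a subtree. All hold, so the decomposition is valid with width 2 − 1 = 1.

Yes; width 1.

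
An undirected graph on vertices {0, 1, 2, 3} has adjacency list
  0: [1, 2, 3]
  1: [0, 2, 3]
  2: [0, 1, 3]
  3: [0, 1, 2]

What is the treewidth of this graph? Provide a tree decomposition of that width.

A single bag containing all 4 vertices is trivially a valid decomposition of width 3. For the lower bound, the 4 vertices {0, 1, 2, 3} are pairwise adjacent, and any tree decomposition puts a clique entirely inside one bag — forcing width ≥ 3. Hence tw(G) = 3 exactly.

Treewidth 3.
Bags: B1 = {0, 1, 2, 3}
Tree: (single bag)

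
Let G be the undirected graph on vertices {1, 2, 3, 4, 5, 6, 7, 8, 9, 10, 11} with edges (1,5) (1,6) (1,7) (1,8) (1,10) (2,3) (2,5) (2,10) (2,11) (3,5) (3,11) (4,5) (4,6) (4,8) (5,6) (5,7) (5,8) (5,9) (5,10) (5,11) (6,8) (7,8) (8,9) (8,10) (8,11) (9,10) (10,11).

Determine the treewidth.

3

A width-3 tree decomposition is:
Bags: B1 = {5, 8, 10, 11}  B2 = {1, 5, 8, 10}  B3 = {1, 5, 6, 8}  B4 = {4, 5, 6, 8}  B5 = {2, 5, 10, 11}  B6 = {5, 8, 9, 10}  B7 = {1, 5, 7, 8}  B8 = {2, 3, 5, 11}
Tree: B1–B2, B2–B3, B3–B4, B1–B5, B1–B6, B3–B7, B5–B8
Every bag has size at most 4, so the width is 4 − 1 = 3 and tw(G) ≤ 3. Conversely, {1, 5, 8, 10} is a clique of size 4, and the vertices of any clique must share a bag in every tree decomposition; so some bag has ≥ 4 vertices and tw(G) ≥ 3. Therefore the treewidth is 3.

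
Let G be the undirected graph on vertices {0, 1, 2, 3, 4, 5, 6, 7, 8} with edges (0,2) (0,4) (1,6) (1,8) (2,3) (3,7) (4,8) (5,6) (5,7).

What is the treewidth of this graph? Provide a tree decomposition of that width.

The largest bag has 3 vertices, giving width 2; this decomposition certifies tw(G) ≤ 2. For the lower bound, G contains the cycle 2–3–7–5–6–1–8–4–0–2, so G is not a forest; only forests have treewidth ≤ 1, hence tw(G) ≥ 2. Therefore the treewidth is 2.

Treewidth 2.
One such decomposition:
Bags: B1 = {2, 3, 7}  B2 = {2, 5, 7}  B3 = {2, 5, 6}  B4 = {1, 2, 6}  B5 = {1, 2, 8}  B6 = {2, 4, 8}  B7 = {0, 2, 4}
Tree: B1–B2, B2–B3, B3–B4, B4–B5, B5–B6, B6–B7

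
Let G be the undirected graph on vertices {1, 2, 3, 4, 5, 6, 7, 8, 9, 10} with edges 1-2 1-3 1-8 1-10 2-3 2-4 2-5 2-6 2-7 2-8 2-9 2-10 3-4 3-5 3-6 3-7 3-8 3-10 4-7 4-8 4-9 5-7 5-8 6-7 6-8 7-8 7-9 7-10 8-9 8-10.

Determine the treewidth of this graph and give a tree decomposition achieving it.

Treewidth 4.
One such decomposition:
Bags: B1 = {2, 3, 5, 7, 8}  B2 = {2, 3, 4, 7, 8}  B3 = {2, 4, 7, 8, 9}  B4 = {2, 3, 6, 7, 8}  B5 = {2, 3, 7, 8, 10}  B6 = {1, 2, 3, 8, 10}
Tree: B1–B2, B2–B3, B2–B4, B2–B5, B5–B6

Every bag has size at most 5, so the width is 5 − 1 = 4 and tw(G) ≤ 4. For the lower bound, the 5 vertices {2, 4, 7, 8, 9} are pairwise adjacent, and any tree decomposition puts a clique entirely inside one bag — forcing width ≥ 4. Therefore the treewidth is 4.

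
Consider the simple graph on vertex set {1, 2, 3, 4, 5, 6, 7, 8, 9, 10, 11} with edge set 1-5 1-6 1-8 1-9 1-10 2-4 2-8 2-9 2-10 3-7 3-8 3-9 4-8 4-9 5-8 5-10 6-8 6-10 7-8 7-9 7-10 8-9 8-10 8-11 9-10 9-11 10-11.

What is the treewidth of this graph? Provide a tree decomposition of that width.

The largest bag has 4 vertices, giving width 3; this decomposition certifies tw(G) ≤ 3. On the other hand G contains the 4-clique {1, 8, 9, 10}. A clique must lie in a single bag of any decomposition, so no decomposition can have width below 3. Hence tw(G) = 3 exactly.

Treewidth 3.
One optimal decomposition is:
Bags: B1 = {2, 8, 9, 10}  B2 = {8, 9, 10, 11}  B3 = {1, 8, 9, 10}  B4 = {7, 8, 9, 10}  B5 = {1, 5, 8, 10}  B6 = {3, 7, 8, 9}  B7 = {1, 6, 8, 10}  B8 = {2, 4, 8, 9}
Tree: B1–B2, B2–B3, B3–B4, B3–B5, B4–B6, B3–B7, B1–B8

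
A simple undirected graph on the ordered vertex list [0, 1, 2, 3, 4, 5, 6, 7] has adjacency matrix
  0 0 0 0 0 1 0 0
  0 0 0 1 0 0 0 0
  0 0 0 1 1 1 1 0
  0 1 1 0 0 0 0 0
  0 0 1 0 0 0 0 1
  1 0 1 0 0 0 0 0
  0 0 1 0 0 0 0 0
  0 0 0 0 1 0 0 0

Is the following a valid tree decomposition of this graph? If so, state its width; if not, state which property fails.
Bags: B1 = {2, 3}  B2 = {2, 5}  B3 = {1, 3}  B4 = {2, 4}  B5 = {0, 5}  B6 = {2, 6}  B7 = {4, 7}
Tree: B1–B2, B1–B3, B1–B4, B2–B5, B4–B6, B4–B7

Yes; width 1.

Every vertex of G appears in some bag (union = {0, 1, 2, 3, 4, 5, 6, 7}); every edge is covered by a bag; and for each vertex v the set of bags containing v is connected in the bag tree. The decomposition is therefore valid. The largest bag has 2 vertices, so the width is 1.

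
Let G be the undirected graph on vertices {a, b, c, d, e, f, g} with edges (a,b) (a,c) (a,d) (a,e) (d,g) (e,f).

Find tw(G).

1

A width-1 tree decomposition is:
Bags: B1 = {a, c}  B2 = {a, e}  B3 = {a, b}  B4 = {e, f}  B5 = {a, d}  B6 = {d, g}
Tree: B1–B2, B1–B3, B2–B4, B2–B5, B5–B6
Each bag holds 2 vertices, so the decomposition has width 1, which upper-bounds the treewidth. Since G has at least one edge (e.g. c–a), it is not an edgeless graph, so tw(G) ≥ 1. Combining the bounds, tw(G) = 1.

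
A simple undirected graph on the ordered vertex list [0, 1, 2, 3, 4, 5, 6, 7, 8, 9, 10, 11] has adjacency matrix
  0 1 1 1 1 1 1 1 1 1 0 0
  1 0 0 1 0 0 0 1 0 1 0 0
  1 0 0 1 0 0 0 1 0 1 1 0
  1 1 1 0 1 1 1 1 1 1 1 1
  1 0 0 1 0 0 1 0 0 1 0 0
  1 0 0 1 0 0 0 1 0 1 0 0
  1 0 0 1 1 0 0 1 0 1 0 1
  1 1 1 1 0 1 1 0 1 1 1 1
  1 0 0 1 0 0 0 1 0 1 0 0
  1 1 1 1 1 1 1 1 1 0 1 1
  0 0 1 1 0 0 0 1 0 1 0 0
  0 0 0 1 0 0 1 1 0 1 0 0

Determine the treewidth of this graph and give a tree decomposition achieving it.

Every bag has size at most 5, so the width is 5 − 1 = 4 and tw(G) ≤ 4. Conversely, {0, 3, 4, 6, 9} is a clique of size 5, and the vertices of any clique must share a bag in every tree decomposition; so some bag has ≥ 5 vertices and tw(G) ≥ 4. Hence tw(G) = 4 exactly.

Treewidth 4.
One such decomposition:
Bags: B1 = {0, 3, 6, 7, 9}  B2 = {0, 3, 7, 8, 9}  B3 = {0, 3, 5, 7, 9}  B4 = {0, 3, 4, 6, 9}  B5 = {3, 6, 7, 9, 11}  B6 = {0, 1, 3, 7, 9}  B7 = {0, 2, 3, 7, 9}  B8 = {2, 3, 7, 9, 10}
Tree: B1–B2, B2–B3, B1–B4, B1–B5, B1–B6, B6–B7, B7–B8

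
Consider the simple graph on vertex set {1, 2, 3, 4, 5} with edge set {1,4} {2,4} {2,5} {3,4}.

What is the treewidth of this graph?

1

A width-1 tree decomposition is:
Bags: B1 = {3, 4}  B2 = {2, 4}  B3 = {2, 5}  B4 = {1, 4}
Tree: B1–B2, B2–B3, B1–B4
Each bag holds 2 vertices, so the decomposition has width 1, which upper-bounds the treewidth. G has an edge, so its treewidth is at least 1. Hence tw(G) = 1 exactly.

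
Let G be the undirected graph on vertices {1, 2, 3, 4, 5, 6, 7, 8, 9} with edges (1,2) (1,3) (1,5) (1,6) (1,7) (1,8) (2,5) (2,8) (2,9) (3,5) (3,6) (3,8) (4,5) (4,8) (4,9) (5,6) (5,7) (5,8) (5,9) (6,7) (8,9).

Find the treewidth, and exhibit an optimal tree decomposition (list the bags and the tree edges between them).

The largest bag has 4 vertices, giving width 3; this decomposition certifies tw(G) ≤ 3. Conversely, {1, 2, 5, 8} is a clique of size 4, and the vertices of any clique must share a bag in every tree decomposition; so some bag has ≥ 4 vertices and tw(G) ≥ 3. Hence tw(G) = 3 exactly.

Treewidth 3.
One such decomposition:
Bags: B1 = {1, 3, 5, 8}  B2 = {1, 2, 5, 8}  B3 = {1, 3, 5, 6}  B4 = {2, 5, 8, 9}  B5 = {4, 5, 8, 9}  B6 = {1, 5, 6, 7}
Tree: B1–B2, B1–B3, B2–B4, B4–B5, B3–B6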